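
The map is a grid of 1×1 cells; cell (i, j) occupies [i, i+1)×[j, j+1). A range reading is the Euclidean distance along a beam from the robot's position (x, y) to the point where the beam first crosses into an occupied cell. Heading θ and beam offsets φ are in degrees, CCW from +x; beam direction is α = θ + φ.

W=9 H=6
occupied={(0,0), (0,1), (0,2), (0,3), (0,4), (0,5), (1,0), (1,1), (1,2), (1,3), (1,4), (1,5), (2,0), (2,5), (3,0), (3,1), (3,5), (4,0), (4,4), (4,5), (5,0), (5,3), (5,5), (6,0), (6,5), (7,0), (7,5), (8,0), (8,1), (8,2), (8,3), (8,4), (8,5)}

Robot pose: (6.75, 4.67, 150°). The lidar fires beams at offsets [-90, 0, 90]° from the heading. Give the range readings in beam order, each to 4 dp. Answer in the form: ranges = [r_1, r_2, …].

beam 1: φ=-90°, α=60°
  d=(0.5000,0.8660)  start (6,4)  tX=0.5000 tY=0.3811  stride 1/|dx|=2.0000 1/|dy|=1.1547
    cross y-line → (6,5), t=0.3811 (wall)
  → r_1 = 0.3811
beam 2: φ=0°, α=150°
  d=(-0.8660,0.5000)  start (6,4)  tX=0.8660 tY=0.6600  stride 1/|dx|=1.1547 1/|dy|=2.0000
    cross y-line → (6,5), t=0.6600 (wall)
  → r_2 = 0.6600
beam 3: φ=90°, α=240°
  d=(-0.5000,-0.8660)  start (6,4)  tX=1.5000 tY=0.7736  stride 1/|dx|=2.0000 1/|dy|=1.1547
    cross y-line → (6,3), t=0.7736
    cross x-line → (5,3), t=1.5000 (wall)
  → r_3 = 1.5000

ranges = [0.3811, 0.6600, 1.5000]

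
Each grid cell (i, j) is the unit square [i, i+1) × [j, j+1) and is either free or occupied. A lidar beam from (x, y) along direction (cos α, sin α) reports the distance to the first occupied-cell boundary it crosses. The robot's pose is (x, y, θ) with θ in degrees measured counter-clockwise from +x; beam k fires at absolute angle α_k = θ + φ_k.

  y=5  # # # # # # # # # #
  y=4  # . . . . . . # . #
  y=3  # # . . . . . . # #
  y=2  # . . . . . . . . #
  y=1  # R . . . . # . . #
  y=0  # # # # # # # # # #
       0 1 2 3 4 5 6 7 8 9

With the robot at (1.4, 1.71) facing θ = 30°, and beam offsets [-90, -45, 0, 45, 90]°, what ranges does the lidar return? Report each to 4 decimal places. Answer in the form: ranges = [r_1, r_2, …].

ranges = [0.8198, 2.7432, 6.4663, 1.3355, 0.8000]

beam 1: φ=-90°, α=300°
  cosα=0.5000 sinα=-0.8660 | (1,1) | tMaxX 1.2000 tMaxY 0.8198 | tΔX 2.0000 tΔY 1.1547
    t=0.8198 [y] (1,0) — stop
  → r_1 = 0.8198
beam 2: φ=-45°, α=345°
  cosα=0.9659 sinα=-0.2588 | (1,1) | tMaxX 0.6212 tMaxY 2.7432 | tΔX 1.0353 tΔY 3.8637
    t=0.6212 [x] (2,1)
    t=1.6564 [x] (3,1)
    t=2.6917 [x] (4,1)
    t=2.7432 [y] (4,0) — stop
  → r_2 = 2.7432
beam 3: φ=0°, α=30°
  cosα=0.8660 sinα=0.5000 | (1,1) | tMaxX 0.6928 tMaxY 0.5800 | tΔX 1.1547 tΔY 2.0000
    t=0.5800 [y] (1,2)
    t=0.6928 [x] (2,2)
    t=1.8475 [x] (3,2)
    t=2.5800 [y] (3,3)
    t=3.0022 [x] (4,3)
    t=4.1569 [x] (5,3)
    t=4.5800 [y] (5,4)
    t=5.3116 [x] (6,4)
    t=6.4663 [x] (7,4) — stop
  → r_3 = 6.4663
beam 4: φ=45°, α=75°
  cosα=0.2588 sinα=0.9659 | (1,1) | tMaxX 2.3182 tMaxY 0.3002 | tΔX 3.8637 tΔY 1.0353
    t=0.3002 [y] (1,2)
    t=1.3355 [y] (1,3) — stop
  → r_4 = 1.3355
beam 5: φ=90°, α=120°
  cosα=-0.5000 sinα=0.8660 | (1,1) | tMaxX 0.8000 tMaxY 0.3349 | tΔX 2.0000 tΔY 1.1547
    t=0.3349 [y] (1,2)
    t=0.8000 [x] (0,2) — stop
  → r_5 = 0.8000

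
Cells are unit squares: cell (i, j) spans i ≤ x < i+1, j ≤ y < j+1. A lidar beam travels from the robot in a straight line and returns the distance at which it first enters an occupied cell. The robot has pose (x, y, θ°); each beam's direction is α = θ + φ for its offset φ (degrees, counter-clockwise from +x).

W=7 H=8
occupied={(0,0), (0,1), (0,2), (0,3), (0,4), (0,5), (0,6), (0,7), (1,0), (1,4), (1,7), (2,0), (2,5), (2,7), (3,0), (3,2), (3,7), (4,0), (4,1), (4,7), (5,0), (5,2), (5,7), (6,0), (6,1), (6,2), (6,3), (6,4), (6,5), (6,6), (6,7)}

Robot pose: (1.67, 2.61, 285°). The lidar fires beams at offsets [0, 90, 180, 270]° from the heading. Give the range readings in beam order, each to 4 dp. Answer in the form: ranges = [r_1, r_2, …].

beam 1: φ=0°, α=285°
  dir = (cos 285°, sin 285°) = (0.2588, -0.9659); from cell (1,2)
  next x-line at t=1.2750, next y-line at t=0.6315; Δt_x=3.8637, Δt_y=1.0353
    y: enter (1,1) at t=0.6315
    x: enter (2,1) at t=1.2750
    y: enter (2,0) at t=1.6668 ← occupied
  → r_1 = 1.6668
beam 2: φ=90°, α=15°
  dir = (cos 15°, sin 15°) = (0.9659, 0.2588); from cell (1,2)
  next x-line at t=0.3416, next y-line at t=1.5068; Δt_x=1.0353, Δt_y=3.8637
    x: enter (2,2) at t=0.3416
    x: enter (3,2) at t=1.3769 ← occupied
  → r_2 = 1.3769
beam 3: φ=180°, α=105°
  dir = (cos 105°, sin 105°) = (-0.2588, 0.9659); from cell (1,2)
  next x-line at t=2.5887, next y-line at t=0.4038; Δt_x=3.8637, Δt_y=1.0353
    y: enter (1,3) at t=0.4038
    y: enter (1,4) at t=1.4390 ← occupied
  → r_3 = 1.4390
beam 4: φ=270°, α=195°
  dir = (cos 195°, sin 195°) = (-0.9659, -0.2588); from cell (1,2)
  next x-line at t=0.6936, next y-line at t=2.3569; Δt_x=1.0353, Δt_y=3.8637
    x: enter (0,2) at t=0.6936 ← occupied
  → r_4 = 0.6936

ranges = [1.6668, 1.3769, 1.4390, 0.6936]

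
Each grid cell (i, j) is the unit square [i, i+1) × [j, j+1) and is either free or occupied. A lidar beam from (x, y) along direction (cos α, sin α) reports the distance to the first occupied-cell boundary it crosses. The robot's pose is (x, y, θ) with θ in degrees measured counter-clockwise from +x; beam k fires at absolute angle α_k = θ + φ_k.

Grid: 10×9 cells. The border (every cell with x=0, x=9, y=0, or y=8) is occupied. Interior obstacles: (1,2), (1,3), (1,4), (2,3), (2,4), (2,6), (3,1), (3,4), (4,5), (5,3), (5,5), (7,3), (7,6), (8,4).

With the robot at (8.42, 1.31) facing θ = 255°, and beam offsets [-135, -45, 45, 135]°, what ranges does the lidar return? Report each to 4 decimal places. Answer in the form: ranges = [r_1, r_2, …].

ranges = [1.9514, 0.6200, 0.3580, 0.6697]

beam 1: φ=-135°, α=120°
  cosα=-0.5000 sinα=0.8660 | (8,1) | tMaxX 0.8400 tMaxY 0.7967 | tΔX 2.0000 tΔY 1.1547
    t=0.7967 [y] (8,2)
    t=0.8400 [x] (7,2)
    t=1.9514 [y] (7,3) — stop
  → r_1 = 1.9514
beam 2: φ=-45°, α=210°
  cosα=-0.8660 sinα=-0.5000 | (8,1) | tMaxX 0.4850 tMaxY 0.6200 | tΔX 1.1547 tΔY 2.0000
    t=0.4850 [x] (7,1)
    t=0.6200 [y] (7,0) — stop
  → r_2 = 0.6200
beam 3: φ=45°, α=300°
  cosα=0.5000 sinα=-0.8660 | (8,1) | tMaxX 1.1600 tMaxY 0.3580 | tΔX 2.0000 tΔY 1.1547
    t=0.3580 [y] (8,0) — stop
  → r_3 = 0.3580
beam 4: φ=135°, α=30°
  cosα=0.8660 sinα=0.5000 | (8,1) | tMaxX 0.6697 tMaxY 1.3800 | tΔX 1.1547 tΔY 2.0000
    t=0.6697 [x] (9,1) — stop
  → r_4 = 0.6697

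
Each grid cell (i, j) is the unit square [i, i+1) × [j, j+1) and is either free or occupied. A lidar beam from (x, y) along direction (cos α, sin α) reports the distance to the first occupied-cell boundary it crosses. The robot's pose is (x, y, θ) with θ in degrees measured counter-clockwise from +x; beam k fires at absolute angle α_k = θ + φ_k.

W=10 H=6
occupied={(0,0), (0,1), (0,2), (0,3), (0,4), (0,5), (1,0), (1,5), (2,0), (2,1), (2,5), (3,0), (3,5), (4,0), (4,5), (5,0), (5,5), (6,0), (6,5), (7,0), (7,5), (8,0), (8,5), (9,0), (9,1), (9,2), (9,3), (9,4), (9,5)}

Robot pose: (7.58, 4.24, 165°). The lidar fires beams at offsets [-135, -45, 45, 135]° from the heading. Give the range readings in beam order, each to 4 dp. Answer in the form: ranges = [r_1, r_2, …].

ranges = [1.5200, 0.8776, 5.2885, 2.8400]

beam 1: φ=-135°, α=30°
  d=(0.8660,0.5000)  start (7,4)  tX=0.4850 tY=1.5200  stride 1/|dx|=1.1547 1/|dy|=2.0000
    cross x-line → (8,4), t=0.4850
    cross y-line → (8,5), t=1.5200 (wall)
  → r_1 = 1.5200
beam 2: φ=-45°, α=120°
  d=(-0.5000,0.8660)  start (7,4)  tX=1.1600 tY=0.8776  stride 1/|dx|=2.0000 1/|dy|=1.1547
    cross y-line → (7,5), t=0.8776 (wall)
  → r_2 = 0.8776
beam 3: φ=45°, α=210°
  d=(-0.8660,-0.5000)  start (7,4)  tX=0.6697 tY=0.4800  stride 1/|dx|=1.1547 1/|dy|=2.0000
    cross y-line → (7,3), t=0.4800
    cross x-line → (6,3), t=0.6697
    cross x-line → (5,3), t=1.8244
    cross y-line → (5,2), t=2.4800
    cross x-line → (4,2), t=2.9791
    cross x-line → (3,2), t=4.1338
    cross y-line → (3,1), t=4.4800
    cross x-line → (2,1), t=5.2885 (wall)
  → r_3 = 5.2885
beam 4: φ=135°, α=300°
  d=(0.5000,-0.8660)  start (7,4)  tX=0.8400 tY=0.2771  stride 1/|dx|=2.0000 1/|dy|=1.1547
    cross y-line → (7,3), t=0.2771
    cross x-line → (8,3), t=0.8400
    cross y-line → (8,2), t=1.4318
    cross y-line → (8,1), t=2.5865
    cross x-line → (9,1), t=2.8400 (wall)
  → r_4 = 2.8400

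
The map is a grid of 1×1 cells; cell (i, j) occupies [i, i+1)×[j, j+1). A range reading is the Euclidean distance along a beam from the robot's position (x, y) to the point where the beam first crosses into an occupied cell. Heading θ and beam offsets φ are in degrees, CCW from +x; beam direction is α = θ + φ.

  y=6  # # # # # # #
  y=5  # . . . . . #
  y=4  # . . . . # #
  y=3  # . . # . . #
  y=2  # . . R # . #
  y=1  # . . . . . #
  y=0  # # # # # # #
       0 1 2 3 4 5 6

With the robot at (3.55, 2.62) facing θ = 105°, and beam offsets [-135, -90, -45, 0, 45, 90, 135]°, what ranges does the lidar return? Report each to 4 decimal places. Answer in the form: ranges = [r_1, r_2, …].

ranges = [0.5196, 0.4659, 0.4388, 0.3934, 2.9445, 2.6400, 1.8706]

beam 1: φ=-135°, α=330°
  cosα=0.8660 sinα=-0.5000 | (3,2) | tMaxX 0.5196 tMaxY 1.2400 | tΔX 1.1547 tΔY 2.0000
    t=0.5196 [x] (4,2) — stop
  → r_1 = 0.5196
beam 2: φ=-90°, α=15°
  cosα=0.9659 sinα=0.2588 | (3,2) | tMaxX 0.4659 tMaxY 1.4682 | tΔX 1.0353 tΔY 3.8637
    t=0.4659 [x] (4,2) — stop
  → r_2 = 0.4659
beam 3: φ=-45°, α=60°
  cosα=0.5000 sinα=0.8660 | (3,2) | tMaxX 0.9000 tMaxY 0.4388 | tΔX 2.0000 tΔY 1.1547
    t=0.4388 [y] (3,3) — stop
  → r_3 = 0.4388
beam 4: φ=0°, α=105°
  cosα=-0.2588 sinα=0.9659 | (3,2) | tMaxX 2.1250 tMaxY 0.3934 | tΔX 3.8637 tΔY 1.0353
    t=0.3934 [y] (3,3) — stop
  → r_4 = 0.3934
beam 5: φ=45°, α=150°
  cosα=-0.8660 sinα=0.5000 | (3,2) | tMaxX 0.6351 tMaxY 0.7600 | tΔX 1.1547 tΔY 2.0000
    t=0.6351 [x] (2,2)
    t=0.7600 [y] (2,3)
    t=1.7898 [x] (1,3)
    t=2.7600 [y] (1,4)
    t=2.9445 [x] (0,4) — stop
  → r_5 = 2.9445
beam 6: φ=90°, α=195°
  cosα=-0.9659 sinα=-0.2588 | (3,2) | tMaxX 0.5694 tMaxY 2.3955 | tΔX 1.0353 tΔY 3.8637
    t=0.5694 [x] (2,2)
    t=1.6047 [x] (1,2)
    t=2.3955 [y] (1,1)
    t=2.6400 [x] (0,1) — stop
  → r_6 = 2.6400
beam 7: φ=135°, α=240°
  cosα=-0.5000 sinα=-0.8660 | (3,2) | tMaxX 1.1000 tMaxY 0.7159 | tΔX 2.0000 tΔY 1.1547
    t=0.7159 [y] (3,1)
    t=1.1000 [x] (2,1)
    t=1.8706 [y] (2,0) — stop
  → r_7 = 1.8706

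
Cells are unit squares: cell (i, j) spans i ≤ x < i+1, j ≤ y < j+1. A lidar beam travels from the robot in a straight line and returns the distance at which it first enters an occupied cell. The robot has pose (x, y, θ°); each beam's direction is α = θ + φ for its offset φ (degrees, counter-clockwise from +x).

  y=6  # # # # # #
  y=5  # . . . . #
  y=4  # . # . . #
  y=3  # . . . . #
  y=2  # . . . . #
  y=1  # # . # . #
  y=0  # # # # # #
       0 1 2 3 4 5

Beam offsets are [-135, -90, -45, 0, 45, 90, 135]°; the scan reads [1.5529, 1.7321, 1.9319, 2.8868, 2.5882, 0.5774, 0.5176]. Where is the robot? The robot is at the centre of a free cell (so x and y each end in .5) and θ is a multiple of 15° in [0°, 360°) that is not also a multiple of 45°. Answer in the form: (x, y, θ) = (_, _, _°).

The pose lattice has 17·16 = 272 candidates. Test each by forward raycasting.
  (3.5, 5.5, 240°): beam 1 = 0.5176 ≠ 1.5529 ✗
  (3.5, 2.5, 255°): beam 1 = 1.7321 ≠ 1.5529 ✗
  (3.5, 4.5, 75°): beam 1 = 3.0000 ≠ 1.5529 ✗
  (2.5, 5.5, 120°): beam 1 = 2.5882 ≠ 1.5529 ✗
  …
  (2.5, 3.5, 330°): r_1=1.5529, r_2=1.7321, r_3=1.9319, r_4=2.8868, r_5=2.5882, r_6=0.5774, r_7=0.5176 — all match ✓
Unique over the lattice → pose = (2.5, 3.5, 330°).

(x, y, θ) = (2.5, 3.5, 330°)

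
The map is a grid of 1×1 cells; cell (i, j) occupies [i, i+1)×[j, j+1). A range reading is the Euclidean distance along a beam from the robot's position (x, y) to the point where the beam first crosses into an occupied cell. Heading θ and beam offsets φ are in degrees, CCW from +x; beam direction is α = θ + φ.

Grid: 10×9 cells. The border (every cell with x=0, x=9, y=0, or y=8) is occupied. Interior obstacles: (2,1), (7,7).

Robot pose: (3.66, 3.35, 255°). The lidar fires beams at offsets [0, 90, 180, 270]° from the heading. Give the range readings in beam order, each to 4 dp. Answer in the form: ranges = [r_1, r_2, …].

beam 1: φ=0°, α=255°
  dir = (cos 255°, sin 255°) = (-0.2588, -0.9659); from cell (3,3)
  next x-line at t=2.5500, next y-line at t=0.3623; Δt_x=3.8637, Δt_y=1.0353
    y: enter (3,2) at t=0.3623
    y: enter (3,1) at t=1.3976
    y: enter (3,0) at t=2.4329 ← occupied
  → r_1 = 2.4329
beam 2: φ=90°, α=345°
  dir = (cos 345°, sin 345°) = (0.9659, -0.2588); from cell (3,3)
  next x-line at t=0.3520, next y-line at t=1.3523; Δt_x=1.0353, Δt_y=3.8637
    x: enter (4,3) at t=0.3520
    y: enter (4,2) at t=1.3523
    x: enter (5,2) at t=1.3873
    x: enter (6,2) at t=2.4225
    x: enter (7,2) at t=3.4578
    x: enter (8,2) at t=4.4931
    y: enter (8,1) at t=5.2160
    x: enter (9,1) at t=5.5284 ← occupied
  → r_2 = 5.5284
beam 3: φ=180°, α=75°
  dir = (cos 75°, sin 75°) = (0.2588, 0.9659); from cell (3,3)
  next x-line at t=1.3137, next y-line at t=0.6729; Δt_x=3.8637, Δt_y=1.0353
    y: enter (3,4) at t=0.6729
    x: enter (4,4) at t=1.3137
    y: enter (4,5) at t=1.7082
    y: enter (4,6) at t=2.7435
    y: enter (4,7) at t=3.7788
    y: enter (4,8) at t=4.8140 ← occupied
  → r_3 = 4.8140
beam 4: φ=270°, α=165°
  dir = (cos 165°, sin 165°) = (-0.9659, 0.2588); from cell (3,3)
  next x-line at t=0.6833, next y-line at t=2.5114; Δt_x=1.0353, Δt_y=3.8637
    x: enter (2,3) at t=0.6833
    x: enter (1,3) at t=1.7186
    y: enter (1,4) at t=2.5114
    x: enter (0,4) at t=2.7538 ← occupied
  → r_4 = 2.7538

ranges = [2.4329, 5.5284, 4.8140, 2.7538]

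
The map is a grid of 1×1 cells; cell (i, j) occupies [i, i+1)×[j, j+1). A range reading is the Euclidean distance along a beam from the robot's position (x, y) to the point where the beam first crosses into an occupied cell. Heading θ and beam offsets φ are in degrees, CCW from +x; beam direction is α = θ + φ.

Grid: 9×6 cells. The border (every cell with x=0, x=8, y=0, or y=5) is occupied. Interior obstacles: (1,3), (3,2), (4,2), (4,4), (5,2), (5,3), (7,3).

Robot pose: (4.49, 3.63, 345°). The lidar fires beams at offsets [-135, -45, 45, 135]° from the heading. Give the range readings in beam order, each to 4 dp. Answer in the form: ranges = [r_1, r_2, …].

beam 1: φ=-135°, α=210°
  direction (-0.8660, -0.5000); cell (4,3); t to first gridline: x 0.5658, y 1.2600 (then +1.1547 / +2.0000)
    (3,3) via x @ 0.5658
    (3,2) via y @ 1.2600  # hit
  → r_1 = 1.2600
beam 2: φ=-45°, α=300°
  direction (0.5000, -0.8660); cell (4,3); t to first gridline: x 1.0200, y 0.7275 (then +2.0000 / +1.1547)
    (4,2) via y @ 0.7275  # hit
  → r_2 = 0.7275
beam 3: φ=45°, α=30°
  direction (0.8660, 0.5000); cell (4,3); t to first gridline: x 0.5889, y 0.7400 (then +1.1547 / +2.0000)
    (5,3) via x @ 0.5889  # hit
  → r_3 = 0.5889
beam 4: φ=135°, α=120°
  direction (-0.5000, 0.8660); cell (4,3); t to first gridline: x 0.9800, y 0.4272 (then +2.0000 / +1.1547)
    (4,4) via y @ 0.4272  # hit
  → r_4 = 0.4272

ranges = [1.2600, 0.7275, 0.5889, 0.4272]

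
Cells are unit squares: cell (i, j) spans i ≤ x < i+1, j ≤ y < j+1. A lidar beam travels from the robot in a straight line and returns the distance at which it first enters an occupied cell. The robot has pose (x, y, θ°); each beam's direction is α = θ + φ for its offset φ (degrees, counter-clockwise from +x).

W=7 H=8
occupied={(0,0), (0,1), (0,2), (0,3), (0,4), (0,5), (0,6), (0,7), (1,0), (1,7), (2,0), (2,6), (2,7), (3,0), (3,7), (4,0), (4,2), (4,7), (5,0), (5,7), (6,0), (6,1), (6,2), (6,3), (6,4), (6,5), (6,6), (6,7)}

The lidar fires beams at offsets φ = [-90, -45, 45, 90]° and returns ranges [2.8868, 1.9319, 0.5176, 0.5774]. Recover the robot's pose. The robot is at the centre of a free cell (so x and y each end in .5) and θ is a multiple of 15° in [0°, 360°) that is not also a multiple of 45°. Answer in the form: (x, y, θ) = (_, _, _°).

(x, y, θ) = (3.5, 6.5, 60°)

Enumerate (i+0.5, j+0.5, θ) over the 28 free cells and 16 admissible headings. For each, cast all 4 beams and compare to the given ranges.
  (2.5, 2.5, 150°): beam 1 = 5.1962 ≠ 2.8868 ✗
  (3.5, 6.5, 105°): beam 1 = 1.9319 ≠ 2.8868 ✗
  (3.5, 3.5, 150°): beam 1 = 4.0415 ≠ 2.8868 ✗
  …
  (3.5, 6.5, 60°): r_1=2.8868, r_2=1.9319, r_3=0.5176, r_4=0.5774 — all match ✓
Unique over the lattice → pose = (3.5, 6.5, 60°).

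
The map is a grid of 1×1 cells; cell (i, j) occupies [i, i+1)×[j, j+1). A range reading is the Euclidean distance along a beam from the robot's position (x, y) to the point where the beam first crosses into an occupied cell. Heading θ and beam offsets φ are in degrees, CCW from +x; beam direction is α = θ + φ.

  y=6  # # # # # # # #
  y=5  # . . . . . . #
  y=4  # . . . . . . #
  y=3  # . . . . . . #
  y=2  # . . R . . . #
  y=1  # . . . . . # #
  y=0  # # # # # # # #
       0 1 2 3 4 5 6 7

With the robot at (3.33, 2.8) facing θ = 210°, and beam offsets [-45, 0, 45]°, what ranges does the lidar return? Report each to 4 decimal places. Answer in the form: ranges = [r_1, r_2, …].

beam 1: φ=-45°, α=165°
  dir = (cos 165°, sin 165°) = (-0.9659, 0.2588); from cell (3,2)
  next x-line at t=0.3416, next y-line at t=0.7727; Δt_x=1.0353, Δt_y=3.8637
    x: enter (2,2) at t=0.3416
    y: enter (2,3) at t=0.7727
    x: enter (1,3) at t=1.3769
    x: enter (0,3) at t=2.4122 ← occupied
  → r_1 = 2.4122
beam 2: φ=0°, α=210°
  dir = (cos 210°, sin 210°) = (-0.8660, -0.5000); from cell (3,2)
  next x-line at t=0.3811, next y-line at t=1.6000; Δt_x=1.1547, Δt_y=2.0000
    x: enter (2,2) at t=0.3811
    x: enter (1,2) at t=1.5358
    y: enter (1,1) at t=1.6000
    x: enter (0,1) at t=2.6905 ← occupied
  → r_2 = 2.6905
beam 3: φ=45°, α=255°
  dir = (cos 255°, sin 255°) = (-0.2588, -0.9659); from cell (3,2)
  next x-line at t=1.2750, next y-line at t=0.8282; Δt_x=3.8637, Δt_y=1.0353
    y: enter (3,1) at t=0.8282
    x: enter (2,1) at t=1.2750
    y: enter (2,0) at t=1.8635 ← occupied
  → r_3 = 1.8635

ranges = [2.4122, 2.6905, 1.8635]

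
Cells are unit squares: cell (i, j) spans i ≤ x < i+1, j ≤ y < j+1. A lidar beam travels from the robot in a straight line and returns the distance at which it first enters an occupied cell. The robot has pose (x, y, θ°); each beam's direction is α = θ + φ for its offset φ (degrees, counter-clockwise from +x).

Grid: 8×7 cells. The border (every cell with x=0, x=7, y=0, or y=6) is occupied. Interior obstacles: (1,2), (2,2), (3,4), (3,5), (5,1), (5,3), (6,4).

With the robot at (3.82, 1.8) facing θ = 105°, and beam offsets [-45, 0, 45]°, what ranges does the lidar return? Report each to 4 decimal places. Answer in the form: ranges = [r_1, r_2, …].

beam 1: φ=-45°, α=60°
  dir = (cos 60°, sin 60°) = (0.5000, 0.8660); from cell (3,1)
  next x-line at t=0.3600, next y-line at t=0.2309; Δt_x=2.0000, Δt_y=1.1547
    y: enter (3,2) at t=0.2309
    x: enter (4,2) at t=0.3600
    y: enter (4,3) at t=1.3856
    x: enter (5,3) at t=2.3600 ← occupied
  → r_1 = 2.3600
beam 2: φ=0°, α=105°
  dir = (cos 105°, sin 105°) = (-0.2588, 0.9659); from cell (3,1)
  next x-line at t=3.1682, next y-line at t=0.2071; Δt_x=3.8637, Δt_y=1.0353
    y: enter (3,2) at t=0.2071
    y: enter (3,3) at t=1.2423
    y: enter (3,4) at t=2.2776 ← occupied
  → r_2 = 2.2776
beam 3: φ=45°, α=150°
  dir = (cos 150°, sin 150°) = (-0.8660, 0.5000); from cell (3,1)
  next x-line at t=0.9469, next y-line at t=0.4000; Δt_x=1.1547, Δt_y=2.0000
    y: enter (3,2) at t=0.4000
    x: enter (2,2) at t=0.9469 ← occupied
  → r_3 = 0.9469

ranges = [2.3600, 2.2776, 0.9469]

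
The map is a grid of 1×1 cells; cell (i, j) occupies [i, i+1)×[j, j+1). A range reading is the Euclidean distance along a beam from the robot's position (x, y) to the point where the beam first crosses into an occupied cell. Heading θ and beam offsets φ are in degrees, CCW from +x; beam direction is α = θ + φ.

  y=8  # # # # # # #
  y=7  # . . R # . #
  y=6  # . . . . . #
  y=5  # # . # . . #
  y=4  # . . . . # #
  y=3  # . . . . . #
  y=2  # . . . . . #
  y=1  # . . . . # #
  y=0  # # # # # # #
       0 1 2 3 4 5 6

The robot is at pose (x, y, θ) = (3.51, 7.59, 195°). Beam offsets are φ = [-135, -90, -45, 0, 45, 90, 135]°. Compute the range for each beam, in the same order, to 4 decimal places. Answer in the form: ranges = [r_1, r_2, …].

beam 1: φ=-135°, α=60°
  direction (0.5000, 0.8660); cell (3,7); t to first gridline: x 0.9800, y 0.4734 (then +2.0000 / +1.1547)
    (3,8) via y @ 0.4734  # hit
  → r_1 = 0.4734
beam 2: φ=-90°, α=105°
  direction (-0.2588, 0.9659); cell (3,7); t to first gridline: x 1.9705, y 0.4245 (then +3.8637 / +1.0353)
    (3,8) via y @ 0.4245  # hit
  → r_2 = 0.4245
beam 3: φ=-45°, α=150°
  direction (-0.8660, 0.5000); cell (3,7); t to first gridline: x 0.5889, y 0.8200 (then +1.1547 / +2.0000)
    (2,7) via x @ 0.5889
    (2,8) via y @ 0.8200  # hit
  → r_3 = 0.8200
beam 4: φ=0°, α=195°
  direction (-0.9659, -0.2588); cell (3,7); t to first gridline: x 0.5280, y 2.2796 (then +1.0353 / +3.8637)
    (2,7) via x @ 0.5280
    (1,7) via x @ 1.5633
    (1,6) via y @ 2.2796
    (0,6) via x @ 2.5985  # hit
  → r_4 = 2.5985
beam 5: φ=45°, α=240°
  direction (-0.5000, -0.8660); cell (3,7); t to first gridline: x 1.0200, y 0.6813 (then +2.0000 / +1.1547)
    (3,6) via y @ 0.6813
    (2,6) via x @ 1.0200
    (2,5) via y @ 1.8360
    (2,4) via y @ 2.9907
    (1,4) via x @ 3.0200
    (1,3) via y @ 4.1454
    (0,3) via x @ 5.0200  # hit
  → r_5 = 5.0200
beam 6: φ=90°, α=285°
  direction (0.2588, -0.9659); cell (3,7); t to first gridline: x 1.8932, y 0.6108 (then +3.8637 / +1.0353)
    (3,6) via y @ 0.6108
    (3,5) via y @ 1.6461  # hit
  → r_6 = 1.6461
beam 7: φ=135°, α=330°
  direction (0.8660, -0.5000); cell (3,7); t to first gridline: x 0.5658, y 1.1800 (then +1.1547 / +2.0000)
    (4,7) via x @ 0.5658  # hit
  → r_7 = 0.5658

ranges = [0.4734, 0.4245, 0.8200, 2.5985, 5.0200, 1.6461, 0.5658]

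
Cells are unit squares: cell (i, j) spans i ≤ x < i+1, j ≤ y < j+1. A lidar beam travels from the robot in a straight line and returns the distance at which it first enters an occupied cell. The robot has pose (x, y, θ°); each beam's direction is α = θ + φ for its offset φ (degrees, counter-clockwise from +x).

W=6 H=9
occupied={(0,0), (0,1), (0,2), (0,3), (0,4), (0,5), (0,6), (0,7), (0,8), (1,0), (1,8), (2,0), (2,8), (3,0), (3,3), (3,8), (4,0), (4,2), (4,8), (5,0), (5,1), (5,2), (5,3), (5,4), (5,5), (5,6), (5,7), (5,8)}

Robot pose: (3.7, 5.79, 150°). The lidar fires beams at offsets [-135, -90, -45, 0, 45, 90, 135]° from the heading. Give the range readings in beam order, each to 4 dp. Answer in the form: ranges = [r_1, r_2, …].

ranges = [1.3459, 2.5519, 2.2880, 3.1177, 2.7952, 5.4000, 2.8884]

beam 1: φ=-135°, α=15°
  dir = (cos 15°, sin 15°) = (0.9659, 0.2588); from cell (3,5)
  next x-line at t=0.3106, next y-line at t=0.8114; Δt_x=1.0353, Δt_y=3.8637
    x: enter (4,5) at t=0.3106
    y: enter (4,6) at t=0.8114
    x: enter (5,6) at t=1.3459 ← occupied
  → r_1 = 1.3459
beam 2: φ=-90°, α=60°
  dir = (cos 60°, sin 60°) = (0.5000, 0.8660); from cell (3,5)
  next x-line at t=0.6000, next y-line at t=0.2425; Δt_x=2.0000, Δt_y=1.1547
    y: enter (3,6) at t=0.2425
    x: enter (4,6) at t=0.6000
    y: enter (4,7) at t=1.3972
    y: enter (4,8) at t=2.5519 ← occupied
  → r_2 = 2.5519
beam 3: φ=-45°, α=105°
  dir = (cos 105°, sin 105°) = (-0.2588, 0.9659); from cell (3,5)
  next x-line at t=2.7046, next y-line at t=0.2174; Δt_x=3.8637, Δt_y=1.0353
    y: enter (3,6) at t=0.2174
    y: enter (3,7) at t=1.2527
    y: enter (3,8) at t=2.2880 ← occupied
  → r_3 = 2.2880
beam 4: φ=0°, α=150°
  dir = (cos 150°, sin 150°) = (-0.8660, 0.5000); from cell (3,5)
  next x-line at t=0.8083, next y-line at t=0.4200; Δt_x=1.1547, Δt_y=2.0000
    y: enter (3,6) at t=0.4200
    x: enter (2,6) at t=0.8083
    x: enter (1,6) at t=1.9630
    y: enter (1,7) at t=2.4200
    x: enter (0,7) at t=3.1177 ← occupied
  → r_4 = 3.1177
beam 5: φ=45°, α=195°
  dir = (cos 195°, sin 195°) = (-0.9659, -0.2588); from cell (3,5)
  next x-line at t=0.7247, next y-line at t=3.0523; Δt_x=1.0353, Δt_y=3.8637
    x: enter (2,5) at t=0.7247
    x: enter (1,5) at t=1.7600
    x: enter (0,5) at t=2.7952 ← occupied
  → r_5 = 2.7952
beam 6: φ=90°, α=240°
  dir = (cos 240°, sin 240°) = (-0.5000, -0.8660); from cell (3,5)
  next x-line at t=1.4000, next y-line at t=0.9122; Δt_x=2.0000, Δt_y=1.1547
    y: enter (3,4) at t=0.9122
    x: enter (2,4) at t=1.4000
    y: enter (2,3) at t=2.0669
    y: enter (2,2) at t=3.2216
    x: enter (1,2) at t=3.4000
    y: enter (1,1) at t=4.3763
    x: enter (0,1) at t=5.4000 ← occupied
  → r_6 = 5.4000
beam 7: φ=135°, α=285°
  dir = (cos 285°, sin 285°) = (0.2588, -0.9659); from cell (3,5)
  next x-line at t=1.1591, next y-line at t=0.8179; Δt_x=3.8637, Δt_y=1.0353
    y: enter (3,4) at t=0.8179
    x: enter (4,4) at t=1.1591
    y: enter (4,3) at t=1.8531
    y: enter (4,2) at t=2.8884 ← occupied
  → r_7 = 2.8884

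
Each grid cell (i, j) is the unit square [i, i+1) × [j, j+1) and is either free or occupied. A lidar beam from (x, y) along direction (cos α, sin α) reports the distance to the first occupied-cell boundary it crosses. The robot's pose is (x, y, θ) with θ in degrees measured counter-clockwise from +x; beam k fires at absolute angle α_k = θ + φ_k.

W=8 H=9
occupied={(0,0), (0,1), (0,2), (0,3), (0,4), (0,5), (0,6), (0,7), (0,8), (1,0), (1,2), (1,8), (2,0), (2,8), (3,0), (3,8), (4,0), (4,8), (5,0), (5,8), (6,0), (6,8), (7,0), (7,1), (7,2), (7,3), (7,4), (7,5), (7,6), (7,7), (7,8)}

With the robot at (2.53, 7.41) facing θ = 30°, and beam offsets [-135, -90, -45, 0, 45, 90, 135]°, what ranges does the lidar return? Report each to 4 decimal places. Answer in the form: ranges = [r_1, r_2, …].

ranges = [4.5656, 7.4016, 4.6277, 1.1800, 0.6108, 0.6813, 1.5840]

beam 1: φ=-135°, α=255°
  direction (-0.2588, -0.9659); cell (2,7); t to first gridline: x 2.0478, y 0.4245 (then +3.8637 / +1.0353)
    (2,6) via y @ 0.4245
    (2,5) via y @ 1.4597
    (1,5) via x @ 2.0478
    (1,4) via y @ 2.4950
    (1,3) via y @ 3.5303
    (1,2) via y @ 4.5656  # hit
  → r_1 = 4.5656
beam 2: φ=-90°, α=300°
  direction (0.5000, -0.8660); cell (2,7); t to first gridline: x 0.9400, y 0.4734 (then +2.0000 / +1.1547)
    (2,6) via y @ 0.4734
    (3,6) via x @ 0.9400
    (3,5) via y @ 1.6281
    (3,4) via y @ 2.7828
    (4,4) via x @ 2.9400
    (4,3) via y @ 3.9375
    (5,3) via x @ 4.9400
    (5,2) via y @ 5.0922
    (5,1) via y @ 6.2469
    (6,1) via x @ 6.9400
    (6,0) via y @ 7.4016  # hit
  → r_2 = 7.4016
beam 3: φ=-45°, α=345°
  direction (0.9659, -0.2588); cell (2,7); t to first gridline: x 0.4866, y 1.5841 (then +1.0353 / +3.8637)
    (3,7) via x @ 0.4866
    (4,7) via x @ 1.5219
    (4,6) via y @ 1.5841
    (5,6) via x @ 2.5571
    (6,6) via x @ 3.5924
    (7,6) via x @ 4.6277  # hit
  → r_3 = 4.6277
beam 4: φ=0°, α=30°
  direction (0.8660, 0.5000); cell (2,7); t to first gridline: x 0.5427, y 1.1800 (then +1.1547 / +2.0000)
    (3,7) via x @ 0.5427
    (3,8) via y @ 1.1800  # hit
  → r_4 = 1.1800
beam 5: φ=45°, α=75°
  direction (0.2588, 0.9659); cell (2,7); t to first gridline: x 1.8159, y 0.6108 (then +3.8637 / +1.0353)
    (2,8) via y @ 0.6108  # hit
  → r_5 = 0.6108
beam 6: φ=90°, α=120°
  direction (-0.5000, 0.8660); cell (2,7); t to first gridline: x 1.0600, y 0.6813 (then +2.0000 / +1.1547)
    (2,8) via y @ 0.6813  # hit
  → r_6 = 0.6813
beam 7: φ=135°, α=165°
  direction (-0.9659, 0.2588); cell (2,7); t to first gridline: x 0.5487, y 2.2796 (then +1.0353 / +3.8637)
    (1,7) via x @ 0.5487
    (0,7) via x @ 1.5840  # hit
  → r_7 = 1.5840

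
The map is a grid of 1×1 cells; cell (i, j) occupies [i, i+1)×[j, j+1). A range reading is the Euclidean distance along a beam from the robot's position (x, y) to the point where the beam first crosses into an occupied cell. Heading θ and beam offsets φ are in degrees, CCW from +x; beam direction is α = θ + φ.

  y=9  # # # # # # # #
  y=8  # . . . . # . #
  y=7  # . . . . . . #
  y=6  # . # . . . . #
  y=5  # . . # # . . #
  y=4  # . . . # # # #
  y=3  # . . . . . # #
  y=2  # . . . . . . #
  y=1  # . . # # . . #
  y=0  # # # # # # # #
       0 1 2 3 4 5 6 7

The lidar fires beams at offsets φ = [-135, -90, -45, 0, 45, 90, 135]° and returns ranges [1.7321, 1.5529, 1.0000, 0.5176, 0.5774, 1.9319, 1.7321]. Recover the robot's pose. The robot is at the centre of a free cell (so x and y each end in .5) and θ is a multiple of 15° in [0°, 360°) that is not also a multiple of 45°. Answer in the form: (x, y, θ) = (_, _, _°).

(x, y, θ) = (6.5, 6.5, 345°)

Enumerate (i+0.5, j+0.5, θ) over the 38 free cells and 16 admissible headings. For each, cast all 7 beams and compare to the given ranges.
  (1.5, 1.5, 60°): beam 1 = 0.5176 ≠ 1.7321 ✗
  (4.5, 3.5, 30°): beam 1 = 1.5529 ≠ 1.7321 ✗
  (4.5, 2.5, 60°): beam 1 = 0.5176 ≠ 1.7321 ✗
  …
  (6.5, 6.5, 345°): r_1=1.7321, r_2=1.5529, r_3=1.0000, r_4=0.5176, r_5=0.5774, r_6=1.9319, r_7=1.7321 — all match ✓
Unique over the lattice → pose = (6.5, 6.5, 345°).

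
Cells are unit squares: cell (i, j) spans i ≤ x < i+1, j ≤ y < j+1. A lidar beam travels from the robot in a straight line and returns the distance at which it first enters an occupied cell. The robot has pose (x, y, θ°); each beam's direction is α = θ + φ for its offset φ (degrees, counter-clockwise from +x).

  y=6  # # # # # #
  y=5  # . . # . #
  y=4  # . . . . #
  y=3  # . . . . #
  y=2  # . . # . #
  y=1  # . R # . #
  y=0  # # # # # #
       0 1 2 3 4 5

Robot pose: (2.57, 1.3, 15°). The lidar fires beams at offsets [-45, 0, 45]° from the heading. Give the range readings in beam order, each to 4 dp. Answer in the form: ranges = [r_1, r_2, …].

ranges = [0.4965, 0.4452, 0.8600]

beam 1: φ=-45°, α=330°
  d=(0.8660,-0.5000)  start (2,1)  tX=0.4965 tY=0.6000  stride 1/|dx|=1.1547 1/|dy|=2.0000
    cross x-line → (3,1), t=0.4965 (wall)
  → r_1 = 0.4965
beam 2: φ=0°, α=15°
  d=(0.9659,0.2588)  start (2,1)  tX=0.4452 tY=2.7046  stride 1/|dx|=1.0353 1/|dy|=3.8637
    cross x-line → (3,1), t=0.4452 (wall)
  → r_2 = 0.4452
beam 3: φ=45°, α=60°
  d=(0.5000,0.8660)  start (2,1)  tX=0.8600 tY=0.8083  stride 1/|dx|=2.0000 1/|dy|=1.1547
    cross y-line → (2,2), t=0.8083
    cross x-line → (3,2), t=0.8600 (wall)
  → r_3 = 0.8600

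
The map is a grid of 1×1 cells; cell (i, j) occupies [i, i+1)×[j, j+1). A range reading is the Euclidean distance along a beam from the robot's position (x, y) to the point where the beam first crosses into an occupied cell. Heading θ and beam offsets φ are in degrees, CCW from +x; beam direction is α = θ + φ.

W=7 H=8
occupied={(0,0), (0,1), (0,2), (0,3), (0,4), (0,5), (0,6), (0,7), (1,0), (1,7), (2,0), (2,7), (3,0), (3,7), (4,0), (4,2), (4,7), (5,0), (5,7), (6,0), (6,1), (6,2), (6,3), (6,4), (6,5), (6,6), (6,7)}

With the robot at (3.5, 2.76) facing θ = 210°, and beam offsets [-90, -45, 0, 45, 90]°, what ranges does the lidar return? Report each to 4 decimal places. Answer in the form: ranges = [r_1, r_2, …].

ranges = [4.8959, 2.5882, 2.8868, 1.8221, 2.0323]

beam 1: φ=-90°, α=120°
  d=(-0.5000,0.8660)  start (3,2)  tX=1.0000 tY=0.2771  stride 1/|dx|=2.0000 1/|dy|=1.1547
    cross y-line → (3,3), t=0.2771
    cross x-line → (2,3), t=1.0000
    cross y-line → (2,4), t=1.4318
    cross y-line → (2,5), t=2.5865
    cross x-line → (1,5), t=3.0000
    cross y-line → (1,6), t=3.7412
    cross y-line → (1,7), t=4.8959 (wall)
  → r_1 = 4.8959
beam 2: φ=-45°, α=165°
  d=(-0.9659,0.2588)  start (3,2)  tX=0.5176 tY=0.9273  stride 1/|dx|=1.0353 1/|dy|=3.8637
    cross x-line → (2,2), t=0.5176
    cross y-line → (2,3), t=0.9273
    cross x-line → (1,3), t=1.5529
    cross x-line → (0,3), t=2.5882 (wall)
  → r_2 = 2.5882
beam 3: φ=0°, α=210°
  d=(-0.8660,-0.5000)  start (3,2)  tX=0.5774 tY=1.5200  stride 1/|dx|=1.1547 1/|dy|=2.0000
    cross x-line → (2,2), t=0.5774
    cross y-line → (2,1), t=1.5200
    cross x-line → (1,1), t=1.7321
    cross x-line → (0,1), t=2.8868 (wall)
  → r_3 = 2.8868
beam 4: φ=45°, α=255°
  d=(-0.2588,-0.9659)  start (3,2)  tX=1.9319 tY=0.7868  stride 1/|dx|=3.8637 1/|dy|=1.0353
    cross y-line → (3,1), t=0.7868
    cross y-line → (3,0), t=1.8221 (wall)
  → r_4 = 1.8221
beam 5: φ=90°, α=300°
  d=(0.5000,-0.8660)  start (3,2)  tX=1.0000 tY=0.8776  stride 1/|dx|=2.0000 1/|dy|=1.1547
    cross y-line → (3,1), t=0.8776
    cross x-line → (4,1), t=1.0000
    cross y-line → (4,0), t=2.0323 (wall)
  → r_5 = 2.0323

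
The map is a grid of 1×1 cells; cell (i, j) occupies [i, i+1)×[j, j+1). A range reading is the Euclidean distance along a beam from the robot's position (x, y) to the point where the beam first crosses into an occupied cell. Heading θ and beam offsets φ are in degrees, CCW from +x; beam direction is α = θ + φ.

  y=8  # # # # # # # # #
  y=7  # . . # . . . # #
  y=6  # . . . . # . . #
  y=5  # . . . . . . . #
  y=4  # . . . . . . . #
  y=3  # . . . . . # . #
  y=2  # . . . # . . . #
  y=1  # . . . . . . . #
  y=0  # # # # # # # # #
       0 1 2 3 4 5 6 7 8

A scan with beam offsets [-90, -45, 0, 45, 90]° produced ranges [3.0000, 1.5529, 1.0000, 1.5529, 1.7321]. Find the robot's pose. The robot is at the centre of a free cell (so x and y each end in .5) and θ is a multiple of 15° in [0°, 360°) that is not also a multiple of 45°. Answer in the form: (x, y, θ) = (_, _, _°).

(x, y, θ) = (6.5, 6.5, 30°)

Enumerate (i+0.5, j+0.5, θ) over the 44 free cells and 16 admissible headings. For each, cast all 5 beams and compare to the given ranges.
  (4.5, 3.5, 165°): beam 1 = 2.5882 ≠ 3.0000 ✗
  (7.5, 6.5, 195°): beam 1 = 0.5176 ≠ 3.0000 ✗
  (2.5, 5.5, 330°): beam 2 = 4.6587 ≠ 1.5529 ✗
  (4.5, 6.5, 255°): beam 1 = 3.6235 ≠ 3.0000 ✗
  …
  (6.5, 6.5, 30°): r_1=3.0000, r_2=1.5529, r_3=1.0000, r_4=1.5529, r_5=1.7321 — all match ✓
Only this pose fits every beam.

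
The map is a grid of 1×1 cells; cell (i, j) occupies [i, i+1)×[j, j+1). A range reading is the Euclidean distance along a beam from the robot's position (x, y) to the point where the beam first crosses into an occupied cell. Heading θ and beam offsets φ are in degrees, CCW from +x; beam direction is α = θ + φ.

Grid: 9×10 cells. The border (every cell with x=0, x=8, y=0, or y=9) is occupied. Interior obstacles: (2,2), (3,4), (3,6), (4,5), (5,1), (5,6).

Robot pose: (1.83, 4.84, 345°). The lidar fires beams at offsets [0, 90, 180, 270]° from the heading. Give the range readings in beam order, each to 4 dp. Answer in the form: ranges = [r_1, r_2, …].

ranges = [1.2113, 4.3067, 0.8593, 3.2069]

beam 1: φ=0°, α=345°
  dir = (cos 345°, sin 345°) = (0.9659, -0.2588); from cell (1,4)
  next x-line at t=0.1760, next y-line at t=3.2455; Δt_x=1.0353, Δt_y=3.8637
    x: enter (2,4) at t=0.1760
    x: enter (3,4) at t=1.2113 ← occupied
  → r_1 = 1.2113
beam 2: φ=90°, α=75°
  dir = (cos 75°, sin 75°) = (0.2588, 0.9659); from cell (1,4)
  next x-line at t=0.6568, next y-line at t=0.1656; Δt_x=3.8637, Δt_y=1.0353
    y: enter (1,5) at t=0.1656
    x: enter (2,5) at t=0.6568
    y: enter (2,6) at t=1.2009
    y: enter (2,7) at t=2.2362
    y: enter (2,8) at t=3.2715
    y: enter (2,9) at t=4.3067 ← occupied
  → r_2 = 4.3067
beam 3: φ=180°, α=165°
  dir = (cos 165°, sin 165°) = (-0.9659, 0.2588); from cell (1,4)
  next x-line at t=0.8593, next y-line at t=0.6182; Δt_x=1.0353, Δt_y=3.8637
    y: enter (1,5) at t=0.6182
    x: enter (0,5) at t=0.8593 ← occupied
  → r_3 = 0.8593
beam 4: φ=270°, α=255°
  dir = (cos 255°, sin 255°) = (-0.2588, -0.9659); from cell (1,4)
  next x-line at t=3.2069, next y-line at t=0.8696; Δt_x=3.8637, Δt_y=1.0353
    y: enter (1,3) at t=0.8696
    y: enter (1,2) at t=1.9049
    y: enter (1,1) at t=2.9402
    x: enter (0,1) at t=3.2069 ← occupied
  → r_4 = 3.2069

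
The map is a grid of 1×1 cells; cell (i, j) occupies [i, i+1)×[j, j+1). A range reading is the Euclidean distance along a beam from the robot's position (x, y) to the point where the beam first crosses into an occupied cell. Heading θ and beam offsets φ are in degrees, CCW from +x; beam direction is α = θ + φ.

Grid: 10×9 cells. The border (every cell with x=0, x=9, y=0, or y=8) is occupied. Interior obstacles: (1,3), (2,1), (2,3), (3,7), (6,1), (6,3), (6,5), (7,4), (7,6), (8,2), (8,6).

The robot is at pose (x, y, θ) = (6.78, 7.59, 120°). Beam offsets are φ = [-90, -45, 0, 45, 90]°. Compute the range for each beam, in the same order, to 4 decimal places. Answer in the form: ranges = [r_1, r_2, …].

ranges = [0.8200, 0.4245, 0.4734, 1.5841, 6.6742]

beam 1: φ=-90°, α=30°
  direction (0.8660, 0.5000); cell (6,7); t to first gridline: x 0.2540, y 0.8200 (then +1.1547 / +2.0000)
    (7,7) via x @ 0.2540
    (7,8) via y @ 0.8200  # hit
  → r_1 = 0.8200
beam 2: φ=-45°, α=75°
  direction (0.2588, 0.9659); cell (6,7); t to first gridline: x 0.8500, y 0.4245 (then +3.8637 / +1.0353)
    (6,8) via y @ 0.4245  # hit
  → r_2 = 0.4245
beam 3: φ=0°, α=120°
  direction (-0.5000, 0.8660); cell (6,7); t to first gridline: x 1.5600, y 0.4734 (then +2.0000 / +1.1547)
    (6,8) via y @ 0.4734  # hit
  → r_3 = 0.4734
beam 4: φ=45°, α=165°
  direction (-0.9659, 0.2588); cell (6,7); t to first gridline: x 0.8075, y 1.5841 (then +1.0353 / +3.8637)
    (5,7) via x @ 0.8075
    (5,8) via y @ 1.5841  # hit
  → r_4 = 1.5841
beam 5: φ=90°, α=210°
  direction (-0.8660, -0.5000); cell (6,7); t to first gridline: x 0.9007, y 1.1800 (then +1.1547 / +2.0000)
    (5,7) via x @ 0.9007
    (5,6) via y @ 1.1800
    (4,6) via x @ 2.0554
    (4,5) via y @ 3.1800
    (3,5) via x @ 3.2101
    (2,5) via x @ 4.3648
    (2,4) via y @ 5.1800
    (1,4) via x @ 5.5195
    (0,4) via x @ 6.6742  # hit
  → r_5 = 6.6742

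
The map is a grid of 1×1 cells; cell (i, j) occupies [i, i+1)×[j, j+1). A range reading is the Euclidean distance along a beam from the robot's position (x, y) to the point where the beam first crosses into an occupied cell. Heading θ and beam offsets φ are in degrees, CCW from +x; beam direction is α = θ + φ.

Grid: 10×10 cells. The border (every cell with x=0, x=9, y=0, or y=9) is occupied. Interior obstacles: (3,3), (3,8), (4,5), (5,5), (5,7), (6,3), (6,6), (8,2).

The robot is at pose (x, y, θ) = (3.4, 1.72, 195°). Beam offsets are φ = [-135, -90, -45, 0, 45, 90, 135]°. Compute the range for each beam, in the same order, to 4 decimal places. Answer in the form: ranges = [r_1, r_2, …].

beam 1: φ=-135°, α=60°
  d=(0.5000,0.8660)  start (3,1)  tX=1.2000 tY=0.3233  stride 1/|dx|=2.0000 1/|dy|=1.1547
    cross y-line → (3,2), t=0.3233
    cross x-line → (4,2), t=1.2000
    cross y-line → (4,3), t=1.4780
    cross y-line → (4,4), t=2.6327
    cross x-line → (5,4), t=3.2000
    cross y-line → (5,5), t=3.7874 (wall)
  → r_1 = 3.7874
beam 2: φ=-90°, α=105°
  d=(-0.2588,0.9659)  start (3,1)  tX=1.5455 tY=0.2899  stride 1/|dx|=3.8637 1/|dy|=1.0353
    cross y-line → (3,2), t=0.2899
    cross y-line → (3,3), t=1.3252 (wall)
  → r_2 = 1.3252
beam 3: φ=-45°, α=150°
  d=(-0.8660,0.5000)  start (3,1)  tX=0.4619 tY=0.5600  stride 1/|dx|=1.1547 1/|dy|=2.0000
    cross x-line → (2,1), t=0.4619
    cross y-line → (2,2), t=0.5600
    cross x-line → (1,2), t=1.6166
    cross y-line → (1,3), t=2.5600
    cross x-line → (0,3), t=2.7713 (wall)
  → r_3 = 2.7713
beam 4: φ=0°, α=195°
  d=(-0.9659,-0.2588)  start (3,1)  tX=0.4141 tY=2.7819  stride 1/|dx|=1.0353 1/|dy|=3.8637
    cross x-line → (2,1), t=0.4141
    cross x-line → (1,1), t=1.4494
    cross x-line → (0,1), t=2.4847 (wall)
  → r_4 = 2.4847
beam 5: φ=45°, α=240°
  d=(-0.5000,-0.8660)  start (3,1)  tX=0.8000 tY=0.8314  stride 1/|dx|=2.0000 1/|dy|=1.1547
    cross x-line → (2,1), t=0.8000
    cross y-line → (2,0), t=0.8314 (wall)
  → r_5 = 0.8314
beam 6: φ=90°, α=285°
  d=(0.2588,-0.9659)  start (3,1)  tX=2.3182 tY=0.7454  stride 1/|dx|=3.8637 1/|dy|=1.0353
    cross y-line → (3,0), t=0.7454 (wall)
  → r_6 = 0.7454
beam 7: φ=135°, α=330°
  d=(0.8660,-0.5000)  start (3,1)  tX=0.6928 tY=1.4400  stride 1/|dx|=1.1547 1/|dy|=2.0000
    cross x-line → (4,1), t=0.6928
    cross y-line → (4,0), t=1.4400 (wall)
  → r_7 = 1.4400

ranges = [3.7874, 1.3252, 2.7713, 2.4847, 0.8314, 0.7454, 1.4400]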